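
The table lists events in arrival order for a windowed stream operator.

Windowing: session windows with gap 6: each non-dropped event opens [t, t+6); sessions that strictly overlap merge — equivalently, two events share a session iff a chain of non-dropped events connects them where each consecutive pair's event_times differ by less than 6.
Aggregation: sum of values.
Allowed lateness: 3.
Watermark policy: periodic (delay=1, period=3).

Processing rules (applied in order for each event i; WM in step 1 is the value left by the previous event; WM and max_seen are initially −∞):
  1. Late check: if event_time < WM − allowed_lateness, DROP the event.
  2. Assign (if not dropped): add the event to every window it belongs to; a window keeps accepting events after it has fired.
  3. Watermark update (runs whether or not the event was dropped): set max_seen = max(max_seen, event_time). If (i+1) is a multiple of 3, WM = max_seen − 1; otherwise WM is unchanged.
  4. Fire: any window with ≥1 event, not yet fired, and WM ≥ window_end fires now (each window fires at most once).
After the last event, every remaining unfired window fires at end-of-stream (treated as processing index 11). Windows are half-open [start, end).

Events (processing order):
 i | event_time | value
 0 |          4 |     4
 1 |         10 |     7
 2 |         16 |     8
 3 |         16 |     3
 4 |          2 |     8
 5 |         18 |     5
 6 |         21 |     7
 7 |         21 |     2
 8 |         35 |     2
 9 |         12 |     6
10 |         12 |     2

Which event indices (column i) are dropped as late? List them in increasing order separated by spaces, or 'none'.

i=0 t=4 v=4: → [4,10); WM=−∞
i=1 t=10 v=7: → [10,16); WM=−∞
i=2 t=16 v=8: → [16,22); WM=15
i=3 t=16 v=3: → [16,22); WM=15
i=4 t=2 v=8: DROP (t<15-3); WM=15
i=5 t=18 v=5: → [16,24); WM=17
i=6 t=21 v=7: → [16,27); WM=17
i=7 t=21 v=2: → [16,27); WM=17
i=8 t=35 v=2: → [35,41); WM=34
i=9 t=12 v=6: DROP (t<34-3); WM=34
i=10 t=12 v=2: DROP (t<34-3); WM=34

4 9 10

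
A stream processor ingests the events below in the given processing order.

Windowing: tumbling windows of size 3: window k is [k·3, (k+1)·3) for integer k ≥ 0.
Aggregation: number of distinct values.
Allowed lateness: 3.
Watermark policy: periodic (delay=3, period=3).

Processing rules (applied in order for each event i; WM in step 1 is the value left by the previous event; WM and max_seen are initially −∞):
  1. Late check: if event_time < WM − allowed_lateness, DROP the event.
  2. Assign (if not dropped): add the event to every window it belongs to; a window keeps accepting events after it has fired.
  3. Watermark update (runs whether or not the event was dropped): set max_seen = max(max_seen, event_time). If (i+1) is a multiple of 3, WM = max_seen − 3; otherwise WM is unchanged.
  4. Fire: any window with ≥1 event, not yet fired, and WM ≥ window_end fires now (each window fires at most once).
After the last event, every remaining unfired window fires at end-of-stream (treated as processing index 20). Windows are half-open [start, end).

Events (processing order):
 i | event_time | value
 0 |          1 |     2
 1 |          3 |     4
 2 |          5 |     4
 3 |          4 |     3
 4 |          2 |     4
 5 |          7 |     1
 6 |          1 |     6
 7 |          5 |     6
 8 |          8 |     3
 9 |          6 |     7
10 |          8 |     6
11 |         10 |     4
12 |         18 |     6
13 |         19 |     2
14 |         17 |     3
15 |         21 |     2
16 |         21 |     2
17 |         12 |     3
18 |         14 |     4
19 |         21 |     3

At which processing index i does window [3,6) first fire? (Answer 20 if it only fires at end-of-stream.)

11

i=0 t=1 v=2: → [0,3); WM=−∞
i=1 t=3 v=4: → [3,6); WM=−∞
i=2 t=5 v=4: → [3,6); WM=2
i=3 t=4 v=3: → [3,6); WM=2
i=4 t=2 v=4: → [0,3); WM=2
i=5 t=7 v=1: → [6,9); WM=4; [0,3) fires=2
i=6 t=1 v=6: → [0,3); WM=4
i=7 t=5 v=6: → [3,6); WM=4
i=8 t=8 v=3: → [6,9); WM=5
i=9 t=6 v=7: → [6,9); WM=5
i=10 t=8 v=6: → [6,9); WM=5
i=11 t=10 v=4: → [9,12); WM=7; [3,6) fires=3
i=12 t=18 v=6: → [18,21); WM=7
i=13 t=19 v=2: → [18,21); WM=7
i=14 t=17 v=3: → [15,18); WM=16; [6,9) fires=4 [9,12) fires=1
i=15 t=21 v=2: → [21,24); WM=16
i=16 t=21 v=2: → [21,24); WM=16
i=17 t=12 v=3: DROP (t<16-3); WM=18; [15,18) fires=1
i=18 t=14 v=4: DROP (t<18-3); WM=18
i=19 t=21 v=3: → [21,24); WM=18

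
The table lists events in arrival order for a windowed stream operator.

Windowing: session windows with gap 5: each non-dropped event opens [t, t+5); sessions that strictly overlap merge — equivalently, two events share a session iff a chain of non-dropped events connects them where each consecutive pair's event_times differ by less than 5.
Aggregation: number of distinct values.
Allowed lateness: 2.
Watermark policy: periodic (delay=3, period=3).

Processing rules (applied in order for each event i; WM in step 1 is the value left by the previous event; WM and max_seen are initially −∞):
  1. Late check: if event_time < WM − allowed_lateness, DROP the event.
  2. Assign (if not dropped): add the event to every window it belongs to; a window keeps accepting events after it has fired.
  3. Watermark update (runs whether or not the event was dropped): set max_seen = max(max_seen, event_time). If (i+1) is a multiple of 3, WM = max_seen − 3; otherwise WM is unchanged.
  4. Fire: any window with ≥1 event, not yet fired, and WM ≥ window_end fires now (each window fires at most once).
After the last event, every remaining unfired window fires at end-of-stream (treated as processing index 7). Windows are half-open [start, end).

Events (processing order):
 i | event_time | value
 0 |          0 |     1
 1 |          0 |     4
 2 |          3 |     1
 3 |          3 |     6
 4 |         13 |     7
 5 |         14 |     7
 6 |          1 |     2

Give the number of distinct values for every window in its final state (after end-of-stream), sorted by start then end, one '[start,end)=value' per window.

[0,8)=3 [13,19)=1

i=0 t=0 v=1: → [0,5); WM=−∞
i=1 t=0 v=4: → [0,5); WM=−∞
i=2 t=3 v=1: → [0,8); WM=0
i=3 t=3 v=6: → [0,8); WM=0
i=4 t=13 v=7: → [13,18); WM=0
i=5 t=14 v=7: → [13,19); WM=11
i=6 t=1 v=2: DROP (t<11-2); WM=11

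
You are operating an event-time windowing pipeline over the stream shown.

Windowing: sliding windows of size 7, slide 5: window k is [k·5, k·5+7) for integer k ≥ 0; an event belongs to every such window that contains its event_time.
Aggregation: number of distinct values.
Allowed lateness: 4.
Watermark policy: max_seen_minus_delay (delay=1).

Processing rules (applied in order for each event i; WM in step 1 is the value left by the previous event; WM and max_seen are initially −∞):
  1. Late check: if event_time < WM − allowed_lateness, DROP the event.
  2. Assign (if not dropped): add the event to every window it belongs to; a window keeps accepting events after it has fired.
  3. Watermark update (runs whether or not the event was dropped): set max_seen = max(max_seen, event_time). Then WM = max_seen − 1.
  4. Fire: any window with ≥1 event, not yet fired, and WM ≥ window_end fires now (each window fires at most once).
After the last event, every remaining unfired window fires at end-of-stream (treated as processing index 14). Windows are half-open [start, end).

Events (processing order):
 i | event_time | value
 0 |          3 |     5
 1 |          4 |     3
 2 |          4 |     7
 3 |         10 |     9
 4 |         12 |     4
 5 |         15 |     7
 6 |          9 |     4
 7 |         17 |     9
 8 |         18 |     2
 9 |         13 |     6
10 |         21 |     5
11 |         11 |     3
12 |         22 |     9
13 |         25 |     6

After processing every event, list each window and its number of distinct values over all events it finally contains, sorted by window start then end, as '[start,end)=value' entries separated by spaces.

[0,7)=3 [5,12)=1 [10,17)=4 [15,22)=4 [20,27)=3 [25,32)=1

i=0 t=3 v=5: → [0,7); WM=2
i=1 t=4 v=3: → [0,7); WM=3
i=2 t=4 v=7: → [0,7); WM=3
i=3 t=10 v=9: → [10,17),[5,12); WM=9; [0,7) fires=3
i=4 t=12 v=4: → [10,17); WM=11
i=5 t=15 v=7: → [15,22),[10,17); WM=14; [5,12) fires=1
i=6 t=9 v=4: DROP (t<14-4); WM=14
i=7 t=17 v=9: → [15,22); WM=16
i=8 t=18 v=2: → [15,22); WM=17; [10,17) fires=3
i=9 t=13 v=6: → [10,17); WM=17
i=10 t=21 v=5: → [20,27),[15,22); WM=20
i=11 t=11 v=3: DROP (t<20-4); WM=20
i=12 t=22 v=9: → [20,27); WM=21
i=13 t=25 v=6: → [25,32),[20,27); WM=24; [15,22) fires=4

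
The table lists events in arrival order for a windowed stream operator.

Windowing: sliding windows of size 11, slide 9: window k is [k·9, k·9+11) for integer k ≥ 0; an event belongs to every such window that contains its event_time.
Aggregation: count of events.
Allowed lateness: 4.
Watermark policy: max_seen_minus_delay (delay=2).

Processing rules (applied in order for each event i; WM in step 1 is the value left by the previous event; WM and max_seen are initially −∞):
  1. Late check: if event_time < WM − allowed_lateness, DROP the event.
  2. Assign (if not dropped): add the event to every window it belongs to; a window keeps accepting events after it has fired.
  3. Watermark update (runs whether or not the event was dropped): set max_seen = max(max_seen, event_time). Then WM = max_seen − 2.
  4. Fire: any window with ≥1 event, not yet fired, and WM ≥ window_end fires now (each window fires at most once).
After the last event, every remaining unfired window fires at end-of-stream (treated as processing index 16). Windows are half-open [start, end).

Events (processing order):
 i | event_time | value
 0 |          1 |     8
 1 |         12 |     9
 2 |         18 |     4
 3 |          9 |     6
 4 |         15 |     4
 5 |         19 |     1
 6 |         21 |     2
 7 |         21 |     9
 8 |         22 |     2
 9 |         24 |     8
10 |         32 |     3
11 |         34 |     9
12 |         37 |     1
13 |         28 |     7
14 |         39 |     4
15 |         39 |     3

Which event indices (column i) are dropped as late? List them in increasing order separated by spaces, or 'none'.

i=0 t=1 v=8: → [0,11); WM=-1
i=1 t=12 v=9: → [9,20); WM=10
i=2 t=18 v=4: → [18,29),[9,20); WM=16; [0,11) fires=1
i=3 t=9 v=6: DROP (t<16-4); WM=16
i=4 t=15 v=4: → [9,20); WM=16
i=5 t=19 v=1: → [18,29),[9,20); WM=17
i=6 t=21 v=2: → [18,29); WM=19
i=7 t=21 v=9: → [18,29); WM=19
i=8 t=22 v=2: → [18,29); WM=20; [9,20) fires=4
i=9 t=24 v=8: → [18,29); WM=22
i=10 t=32 v=3: → [27,38); WM=30; [18,29) fires=6
i=11 t=34 v=9: → [27,38); WM=32
i=12 t=37 v=1: → [36,47),[27,38); WM=35
i=13 t=28 v=7: DROP (t<35-4); WM=35
i=14 t=39 v=4: → [36,47); WM=37
i=15 t=39 v=3: → [36,47); WM=37

3 13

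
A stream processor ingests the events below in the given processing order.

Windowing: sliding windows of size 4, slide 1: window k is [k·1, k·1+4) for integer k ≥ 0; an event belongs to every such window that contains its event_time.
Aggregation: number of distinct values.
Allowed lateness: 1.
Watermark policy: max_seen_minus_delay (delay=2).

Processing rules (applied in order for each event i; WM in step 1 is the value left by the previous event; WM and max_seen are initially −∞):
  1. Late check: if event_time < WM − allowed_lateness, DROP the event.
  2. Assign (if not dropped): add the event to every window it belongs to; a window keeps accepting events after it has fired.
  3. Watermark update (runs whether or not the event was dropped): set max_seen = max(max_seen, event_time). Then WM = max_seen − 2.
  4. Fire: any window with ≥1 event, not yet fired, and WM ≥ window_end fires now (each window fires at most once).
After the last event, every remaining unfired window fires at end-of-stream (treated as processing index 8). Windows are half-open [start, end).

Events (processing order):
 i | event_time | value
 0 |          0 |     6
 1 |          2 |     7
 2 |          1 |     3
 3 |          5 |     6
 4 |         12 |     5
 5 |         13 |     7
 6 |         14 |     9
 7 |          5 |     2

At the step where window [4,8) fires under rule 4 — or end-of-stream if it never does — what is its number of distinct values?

1

i=0 t=0 v=6: → [0,4); WM=-2
i=1 t=2 v=7: → [2,6),[1,5),[0,4); WM=0
i=2 t=1 v=3: → [1,5),[0,4); WM=0
i=3 t=5 v=6: → [5,9),[4,8),[3,7),[2,6); WM=3
i=4 t=12 v=5: → [12,16),[11,15),[10,14),[9,13); WM=10; [0,4) fires=3 [1,5) fires=2 [2,6) fires=2 [3,7) fires=1 [4,8) fires=1 [5,9) fires=1
i=5 t=13 v=7: → [13,17),[12,16),[11,15),[10,14); WM=11
i=6 t=14 v=9: → [14,18),[13,17),[12,16),[11,15); WM=12
i=7 t=5 v=2: DROP (t<12-1); WM=12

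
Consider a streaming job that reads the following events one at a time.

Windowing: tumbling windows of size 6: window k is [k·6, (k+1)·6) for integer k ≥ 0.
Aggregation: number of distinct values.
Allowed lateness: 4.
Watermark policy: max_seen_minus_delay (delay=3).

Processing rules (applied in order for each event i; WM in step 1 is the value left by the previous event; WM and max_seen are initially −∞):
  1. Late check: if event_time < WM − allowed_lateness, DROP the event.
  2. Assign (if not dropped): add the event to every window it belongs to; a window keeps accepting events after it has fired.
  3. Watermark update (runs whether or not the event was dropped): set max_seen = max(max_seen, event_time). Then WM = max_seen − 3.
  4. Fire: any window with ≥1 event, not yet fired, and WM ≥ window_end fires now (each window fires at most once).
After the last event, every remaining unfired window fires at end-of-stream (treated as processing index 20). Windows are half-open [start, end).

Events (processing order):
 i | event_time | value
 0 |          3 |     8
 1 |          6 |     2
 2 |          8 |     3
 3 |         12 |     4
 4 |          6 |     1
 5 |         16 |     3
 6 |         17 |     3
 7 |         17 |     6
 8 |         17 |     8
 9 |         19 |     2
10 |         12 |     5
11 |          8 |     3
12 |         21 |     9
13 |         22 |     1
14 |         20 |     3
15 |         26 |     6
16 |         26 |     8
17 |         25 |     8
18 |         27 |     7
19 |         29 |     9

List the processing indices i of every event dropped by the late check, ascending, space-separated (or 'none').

11

i=0 t=3 v=8: → [0,6); WM=0
i=1 t=6 v=2: → [6,12); WM=3
i=2 t=8 v=3: → [6,12); WM=5
i=3 t=12 v=4: → [12,18); WM=9; [0,6) fires=1
i=4 t=6 v=1: → [6,12); WM=9
i=5 t=16 v=3: → [12,18); WM=13; [6,12) fires=3
i=6 t=17 v=3: → [12,18); WM=14
i=7 t=17 v=6: → [12,18); WM=14
i=8 t=17 v=8: → [12,18); WM=14
i=9 t=19 v=2: → [18,24); WM=16
i=10 t=12 v=5: → [12,18); WM=16
i=11 t=8 v=3: DROP (t<16-4); WM=16
i=12 t=21 v=9: → [18,24); WM=18; [12,18) fires=5
i=13 t=22 v=1: → [18,24); WM=19
i=14 t=20 v=3: → [18,24); WM=19
i=15 t=26 v=6: → [24,30); WM=23
i=16 t=26 v=8: → [24,30); WM=23
i=17 t=25 v=8: → [24,30); WM=23
i=18 t=27 v=7: → [24,30); WM=24; [18,24) fires=4
i=19 t=29 v=9: → [24,30); WM=26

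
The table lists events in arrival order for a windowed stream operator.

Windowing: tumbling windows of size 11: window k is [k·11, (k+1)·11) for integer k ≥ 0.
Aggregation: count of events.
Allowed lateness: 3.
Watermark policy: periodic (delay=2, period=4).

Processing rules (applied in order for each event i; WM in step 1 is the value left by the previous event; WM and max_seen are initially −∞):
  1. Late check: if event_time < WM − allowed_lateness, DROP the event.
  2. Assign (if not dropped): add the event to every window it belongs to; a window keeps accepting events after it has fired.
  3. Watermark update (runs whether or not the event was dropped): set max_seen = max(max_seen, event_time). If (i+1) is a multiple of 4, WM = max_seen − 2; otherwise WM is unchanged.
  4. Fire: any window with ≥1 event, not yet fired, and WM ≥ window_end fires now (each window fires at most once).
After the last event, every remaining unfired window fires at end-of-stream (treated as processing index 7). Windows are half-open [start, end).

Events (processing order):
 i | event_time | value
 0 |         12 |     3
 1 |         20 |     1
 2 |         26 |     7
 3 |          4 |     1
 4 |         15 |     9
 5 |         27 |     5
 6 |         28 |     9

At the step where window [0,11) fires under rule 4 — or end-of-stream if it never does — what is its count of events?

i=0 t=12 v=3: → [11,22); WM=−∞
i=1 t=20 v=1: → [11,22); WM=−∞
i=2 t=26 v=7: → [22,33); WM=−∞
i=3 t=4 v=1: → [0,11); WM=24; [0,11) fires=1 [11,22) fires=2
i=4 t=15 v=9: DROP (t<24-3); WM=24
i=5 t=27 v=5: → [22,33); WM=24
i=6 t=28 v=9: → [22,33); WM=24

1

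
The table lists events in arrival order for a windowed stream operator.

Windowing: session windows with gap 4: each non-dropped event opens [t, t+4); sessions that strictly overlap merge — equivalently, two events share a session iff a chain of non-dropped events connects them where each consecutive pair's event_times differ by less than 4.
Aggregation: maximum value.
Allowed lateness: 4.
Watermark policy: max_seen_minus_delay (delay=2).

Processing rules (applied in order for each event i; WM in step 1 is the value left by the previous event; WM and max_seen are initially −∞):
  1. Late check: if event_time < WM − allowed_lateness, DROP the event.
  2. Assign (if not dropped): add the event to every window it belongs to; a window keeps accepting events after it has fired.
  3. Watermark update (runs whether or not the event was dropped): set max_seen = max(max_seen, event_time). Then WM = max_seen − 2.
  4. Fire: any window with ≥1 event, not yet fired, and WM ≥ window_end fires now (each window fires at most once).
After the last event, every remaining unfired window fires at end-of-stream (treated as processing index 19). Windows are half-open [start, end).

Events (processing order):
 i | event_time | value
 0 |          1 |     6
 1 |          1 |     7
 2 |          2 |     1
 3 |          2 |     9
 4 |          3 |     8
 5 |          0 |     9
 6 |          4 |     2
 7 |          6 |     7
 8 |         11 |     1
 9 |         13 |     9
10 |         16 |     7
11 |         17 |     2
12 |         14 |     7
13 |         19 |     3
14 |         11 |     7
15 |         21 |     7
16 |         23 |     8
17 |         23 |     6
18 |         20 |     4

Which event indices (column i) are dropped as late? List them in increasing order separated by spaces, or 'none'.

i=0 t=1 v=6: → [1,5); WM=-1
i=1 t=1 v=7: → [1,5); WM=-1
i=2 t=2 v=1: → [1,6); WM=0
i=3 t=2 v=9: → [1,6); WM=0
i=4 t=3 v=8: → [1,7); WM=1
i=5 t=0 v=9: → [0,7); WM=1
i=6 t=4 v=2: → [0,8); WM=2
i=7 t=6 v=7: → [0,10); WM=4
i=8 t=11 v=1: → [11,15); WM=9
i=9 t=13 v=9: → [11,17); WM=11
i=10 t=16 v=7: → [11,20); WM=14
i=11 t=17 v=2: → [11,21); WM=15
i=12 t=14 v=7: → [11,21); WM=15
i=13 t=19 v=3: → [11,23); WM=17
i=14 t=11 v=7: DROP (t<17-4); WM=17
i=15 t=21 v=7: → [11,25); WM=19
i=16 t=23 v=8: → [11,27); WM=21
i=17 t=23 v=6: → [11,27); WM=21
i=18 t=20 v=4: → [11,27); WM=21

14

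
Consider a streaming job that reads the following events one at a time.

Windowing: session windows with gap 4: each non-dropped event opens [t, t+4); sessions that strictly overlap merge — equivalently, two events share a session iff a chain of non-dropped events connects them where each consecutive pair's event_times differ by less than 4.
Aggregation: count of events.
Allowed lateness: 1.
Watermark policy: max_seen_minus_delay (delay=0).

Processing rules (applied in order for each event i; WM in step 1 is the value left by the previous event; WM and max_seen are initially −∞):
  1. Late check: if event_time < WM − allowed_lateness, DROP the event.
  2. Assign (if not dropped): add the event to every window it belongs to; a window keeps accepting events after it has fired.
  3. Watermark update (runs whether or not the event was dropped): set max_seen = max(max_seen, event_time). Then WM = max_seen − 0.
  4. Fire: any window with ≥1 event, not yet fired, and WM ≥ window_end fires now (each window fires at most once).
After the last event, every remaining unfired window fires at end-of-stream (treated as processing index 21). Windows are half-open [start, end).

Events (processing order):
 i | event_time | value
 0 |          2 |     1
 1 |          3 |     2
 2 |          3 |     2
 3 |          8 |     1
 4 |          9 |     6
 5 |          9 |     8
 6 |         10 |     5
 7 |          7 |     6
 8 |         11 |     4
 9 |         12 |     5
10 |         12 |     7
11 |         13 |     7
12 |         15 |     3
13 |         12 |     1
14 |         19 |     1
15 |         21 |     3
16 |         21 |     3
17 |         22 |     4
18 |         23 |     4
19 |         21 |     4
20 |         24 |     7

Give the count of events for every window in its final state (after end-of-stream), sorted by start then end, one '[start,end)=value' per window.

i=0 t=2 v=1: → [2,6); WM=2
i=1 t=3 v=2: → [2,7); WM=3
i=2 t=3 v=2: → [2,7); WM=3
i=3 t=8 v=1: → [8,12); WM=8
i=4 t=9 v=6: → [8,13); WM=9
i=5 t=9 v=8: → [8,13); WM=9
i=6 t=10 v=5: → [8,14); WM=10
i=7 t=7 v=6: DROP (t<10-1); WM=10
i=8 t=11 v=4: → [8,15); WM=11
i=9 t=12 v=5: → [8,16); WM=12
i=10 t=12 v=7: → [8,16); WM=12
i=11 t=13 v=7: → [8,17); WM=13
i=12 t=15 v=3: → [8,19); WM=15
i=13 t=12 v=1: DROP (t<15-1); WM=15
i=14 t=19 v=1: → [19,23); WM=19
i=15 t=21 v=3: → [19,25); WM=21
i=16 t=21 v=3: → [19,25); WM=21
i=17 t=22 v=4: → [19,26); WM=22
i=18 t=23 v=4: → [19,27); WM=23
i=19 t=21 v=4: DROP (t<23-1); WM=23
i=20 t=24 v=7: → [19,28); WM=24

[2,7)=3 [8,19)=9 [19,28)=6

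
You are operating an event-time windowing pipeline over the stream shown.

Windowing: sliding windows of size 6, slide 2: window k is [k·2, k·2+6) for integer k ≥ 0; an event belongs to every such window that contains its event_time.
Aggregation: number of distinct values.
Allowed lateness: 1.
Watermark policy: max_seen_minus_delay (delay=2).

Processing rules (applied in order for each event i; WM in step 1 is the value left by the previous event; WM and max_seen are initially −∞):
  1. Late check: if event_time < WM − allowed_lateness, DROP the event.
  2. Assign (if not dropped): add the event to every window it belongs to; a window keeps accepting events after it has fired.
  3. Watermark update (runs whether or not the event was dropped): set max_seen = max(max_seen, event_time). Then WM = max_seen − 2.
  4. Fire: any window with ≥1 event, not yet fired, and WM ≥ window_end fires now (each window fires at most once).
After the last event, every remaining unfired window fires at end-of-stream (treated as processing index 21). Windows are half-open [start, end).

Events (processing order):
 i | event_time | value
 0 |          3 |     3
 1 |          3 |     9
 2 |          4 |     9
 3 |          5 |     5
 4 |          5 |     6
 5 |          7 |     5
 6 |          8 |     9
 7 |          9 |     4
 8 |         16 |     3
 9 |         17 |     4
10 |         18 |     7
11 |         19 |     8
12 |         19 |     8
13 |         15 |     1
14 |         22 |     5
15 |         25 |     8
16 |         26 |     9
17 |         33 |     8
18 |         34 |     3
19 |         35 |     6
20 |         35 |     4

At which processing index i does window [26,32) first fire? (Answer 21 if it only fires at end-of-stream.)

18

i=0 t=3 v=3: → [2,8),[0,6); WM=1
i=1 t=3 v=9: → [2,8),[0,6); WM=1
i=2 t=4 v=9: → [4,10),[2,8),[0,6); WM=2
i=3 t=5 v=5: → [4,10),[2,8),[0,6); WM=3
i=4 t=5 v=6: → [4,10),[2,8),[0,6); WM=3
i=5 t=7 v=5: → [6,12),[4,10),[2,8); WM=5
i=6 t=8 v=9: → [8,14),[6,12),[4,10); WM=6; [0,6) fires=4
i=7 t=9 v=4: → [8,14),[6,12),[4,10); WM=7
i=8 t=16 v=3: → [16,22),[14,20),[12,18); WM=14; [2,8) fires=4 [4,10) fires=4 [6,12) fires=3 [8,14) fires=2
i=9 t=17 v=4: → [16,22),[14,20),[12,18); WM=15
i=10 t=18 v=7: → [18,24),[16,22),[14,20); WM=16
i=11 t=19 v=8: → [18,24),[16,22),[14,20); WM=17
i=12 t=19 v=8: → [18,24),[16,22),[14,20); WM=17
i=13 t=15 v=1: DROP (t<17-1); WM=17
i=14 t=22 v=5: → [22,28),[20,26),[18,24); WM=20; [12,18) fires=2 [14,20) fires=4
i=15 t=25 v=8: → [24,30),[22,28),[20,26); WM=23; [16,22) fires=4
i=16 t=26 v=9: → [26,32),[24,30),[22,28); WM=24; [18,24) fires=3
i=17 t=33 v=8: → [32,38),[30,36),[28,34); WM=31; [20,26) fires=2 [22,28) fires=3 [24,30) fires=2
i=18 t=34 v=3: → [34,40),[32,38),[30,36); WM=32; [26,32) fires=1
i=19 t=35 v=6: → [34,40),[32,38),[30,36); WM=33
i=20 t=35 v=4: → [34,40),[32,38),[30,36); WM=33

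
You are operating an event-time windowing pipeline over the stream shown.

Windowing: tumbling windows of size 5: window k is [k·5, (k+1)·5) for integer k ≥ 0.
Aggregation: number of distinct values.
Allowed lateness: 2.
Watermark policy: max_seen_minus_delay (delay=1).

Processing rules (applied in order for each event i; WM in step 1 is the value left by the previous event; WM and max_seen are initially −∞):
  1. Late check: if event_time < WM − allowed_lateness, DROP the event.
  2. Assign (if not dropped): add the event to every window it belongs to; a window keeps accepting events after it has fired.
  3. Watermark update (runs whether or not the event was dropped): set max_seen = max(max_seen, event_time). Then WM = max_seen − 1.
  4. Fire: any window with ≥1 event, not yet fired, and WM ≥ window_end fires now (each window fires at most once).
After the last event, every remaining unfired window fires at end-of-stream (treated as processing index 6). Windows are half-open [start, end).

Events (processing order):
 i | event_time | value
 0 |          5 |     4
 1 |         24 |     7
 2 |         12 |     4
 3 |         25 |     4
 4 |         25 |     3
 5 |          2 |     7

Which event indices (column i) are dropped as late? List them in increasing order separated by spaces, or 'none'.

2 5

i=0 t=5 v=4: → [5,10); WM=4
i=1 t=24 v=7: → [20,25); WM=23; [5,10) fires=1
i=2 t=12 v=4: DROP (t<23-2); WM=23
i=3 t=25 v=4: → [25,30); WM=24
i=4 t=25 v=3: → [25,30); WM=24
i=5 t=2 v=7: DROP (t<24-2); WM=24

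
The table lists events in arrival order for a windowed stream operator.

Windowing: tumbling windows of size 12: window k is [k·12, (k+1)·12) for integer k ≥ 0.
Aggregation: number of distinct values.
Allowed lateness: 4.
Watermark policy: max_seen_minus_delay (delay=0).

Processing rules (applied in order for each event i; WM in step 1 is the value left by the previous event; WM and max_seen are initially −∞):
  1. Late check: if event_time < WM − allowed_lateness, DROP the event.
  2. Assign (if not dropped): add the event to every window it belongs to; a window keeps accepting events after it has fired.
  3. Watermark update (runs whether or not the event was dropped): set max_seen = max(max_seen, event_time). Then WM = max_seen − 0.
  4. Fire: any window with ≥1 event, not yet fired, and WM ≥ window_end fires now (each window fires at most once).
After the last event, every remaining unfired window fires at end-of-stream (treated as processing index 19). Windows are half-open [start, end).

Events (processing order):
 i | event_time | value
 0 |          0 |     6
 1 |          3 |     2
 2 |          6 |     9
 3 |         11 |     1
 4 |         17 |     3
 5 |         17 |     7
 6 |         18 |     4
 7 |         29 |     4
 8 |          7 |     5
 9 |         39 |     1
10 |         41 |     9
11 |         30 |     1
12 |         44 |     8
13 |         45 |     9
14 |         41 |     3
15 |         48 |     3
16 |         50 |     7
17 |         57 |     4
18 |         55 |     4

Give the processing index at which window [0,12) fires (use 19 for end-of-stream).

4

i=0 t=0 v=6: → [0,12); WM=0
i=1 t=3 v=2: → [0,12); WM=3
i=2 t=6 v=9: → [0,12); WM=6
i=3 t=11 v=1: → [0,12); WM=11
i=4 t=17 v=3: → [12,24); WM=17; [0,12) fires=4
i=5 t=17 v=7: → [12,24); WM=17
i=6 t=18 v=4: → [12,24); WM=18
i=7 t=29 v=4: → [24,36); WM=29; [12,24) fires=3
i=8 t=7 v=5: DROP (t<29-4); WM=29
i=9 t=39 v=1: → [36,48); WM=39; [24,36) fires=1
i=10 t=41 v=9: → [36,48); WM=41
i=11 t=30 v=1: DROP (t<41-4); WM=41
i=12 t=44 v=8: → [36,48); WM=44
i=13 t=45 v=9: → [36,48); WM=45
i=14 t=41 v=3: → [36,48); WM=45
i=15 t=48 v=3: → [48,60); WM=48; [36,48) fires=4
i=16 t=50 v=7: → [48,60); WM=50
i=17 t=57 v=4: → [48,60); WM=57
i=18 t=55 v=4: → [48,60); WM=57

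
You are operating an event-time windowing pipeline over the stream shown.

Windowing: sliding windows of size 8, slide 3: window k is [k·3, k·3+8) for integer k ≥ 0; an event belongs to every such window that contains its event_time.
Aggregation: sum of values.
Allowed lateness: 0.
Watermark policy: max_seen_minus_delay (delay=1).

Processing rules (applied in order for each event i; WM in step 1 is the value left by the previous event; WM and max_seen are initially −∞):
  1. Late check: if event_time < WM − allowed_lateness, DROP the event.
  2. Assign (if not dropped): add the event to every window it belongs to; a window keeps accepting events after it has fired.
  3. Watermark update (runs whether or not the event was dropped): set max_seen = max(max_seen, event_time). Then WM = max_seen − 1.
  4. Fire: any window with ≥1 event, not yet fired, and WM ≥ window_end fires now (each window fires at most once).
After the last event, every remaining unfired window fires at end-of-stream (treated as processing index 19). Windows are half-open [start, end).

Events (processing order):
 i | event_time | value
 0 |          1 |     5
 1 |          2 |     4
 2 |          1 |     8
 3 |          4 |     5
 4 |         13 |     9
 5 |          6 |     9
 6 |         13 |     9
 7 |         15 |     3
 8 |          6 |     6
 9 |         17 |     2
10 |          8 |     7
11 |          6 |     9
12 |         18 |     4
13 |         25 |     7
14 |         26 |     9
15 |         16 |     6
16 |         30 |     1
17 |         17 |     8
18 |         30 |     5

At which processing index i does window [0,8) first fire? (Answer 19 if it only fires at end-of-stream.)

i=0 t=1 v=5: → [0,8); WM=0
i=1 t=2 v=4: → [0,8); WM=1
i=2 t=1 v=8: → [0,8); WM=1
i=3 t=4 v=5: → [3,11),[0,8); WM=3
i=4 t=13 v=9: → [12,20),[9,17),[6,14); WM=12; [0,8) fires=22 [3,11) fires=5
i=5 t=6 v=9: DROP (t<12-0); WM=12
i=6 t=13 v=9: → [12,20),[9,17),[6,14); WM=12
i=7 t=15 v=3: → [15,23),[12,20),[9,17); WM=14; [6,14) fires=18
i=8 t=6 v=6: DROP (t<14-0); WM=14
i=9 t=17 v=2: → [15,23),[12,20); WM=16
i=10 t=8 v=7: DROP (t<16-0); WM=16
i=11 t=6 v=9: DROP (t<16-0); WM=16
i=12 t=18 v=4: → [18,26),[15,23),[12,20); WM=17; [9,17) fires=21
i=13 t=25 v=7: → [24,32),[21,29),[18,26); WM=24; [12,20) fires=27 [15,23) fires=9
i=14 t=26 v=9: → [24,32),[21,29); WM=25
i=15 t=16 v=6: DROP (t<25-0); WM=25
i=16 t=30 v=1: → [30,38),[27,35),[24,32); WM=29; [18,26) fires=11 [21,29) fires=16
i=17 t=17 v=8: DROP (t<29-0); WM=29
i=18 t=30 v=5: → [30,38),[27,35),[24,32); WM=29

4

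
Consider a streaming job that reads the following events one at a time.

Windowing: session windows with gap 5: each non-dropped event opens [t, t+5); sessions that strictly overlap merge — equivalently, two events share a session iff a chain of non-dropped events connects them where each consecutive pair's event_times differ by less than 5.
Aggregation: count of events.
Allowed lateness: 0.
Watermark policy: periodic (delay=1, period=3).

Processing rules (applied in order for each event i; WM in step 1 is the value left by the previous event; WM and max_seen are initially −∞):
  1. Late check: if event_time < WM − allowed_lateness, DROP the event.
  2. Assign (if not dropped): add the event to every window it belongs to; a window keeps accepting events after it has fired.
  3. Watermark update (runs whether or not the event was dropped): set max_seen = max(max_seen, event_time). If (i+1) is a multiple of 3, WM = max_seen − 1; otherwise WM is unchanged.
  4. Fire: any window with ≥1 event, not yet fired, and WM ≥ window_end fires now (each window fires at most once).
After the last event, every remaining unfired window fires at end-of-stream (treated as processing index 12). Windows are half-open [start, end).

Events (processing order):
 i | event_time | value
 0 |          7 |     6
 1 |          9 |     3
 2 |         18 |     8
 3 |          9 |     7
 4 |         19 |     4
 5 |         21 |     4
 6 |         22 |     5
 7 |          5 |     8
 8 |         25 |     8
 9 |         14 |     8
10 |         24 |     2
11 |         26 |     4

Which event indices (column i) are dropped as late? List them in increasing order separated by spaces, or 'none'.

3 7 9

i=0 t=7 v=6: → [7,12); WM=−∞
i=1 t=9 v=3: → [7,14); WM=−∞
i=2 t=18 v=8: → [18,23); WM=17
i=3 t=9 v=7: DROP (t<17-0); WM=17
i=4 t=19 v=4: → [18,24); WM=17
i=5 t=21 v=4: → [18,26); WM=20
i=6 t=22 v=5: → [18,27); WM=20
i=7 t=5 v=8: DROP (t<20-0); WM=20
i=8 t=25 v=8: → [18,30); WM=24
i=9 t=14 v=8: DROP (t<24-0); WM=24
i=10 t=24 v=2: → [18,30); WM=24
i=11 t=26 v=4: → [18,31); WM=25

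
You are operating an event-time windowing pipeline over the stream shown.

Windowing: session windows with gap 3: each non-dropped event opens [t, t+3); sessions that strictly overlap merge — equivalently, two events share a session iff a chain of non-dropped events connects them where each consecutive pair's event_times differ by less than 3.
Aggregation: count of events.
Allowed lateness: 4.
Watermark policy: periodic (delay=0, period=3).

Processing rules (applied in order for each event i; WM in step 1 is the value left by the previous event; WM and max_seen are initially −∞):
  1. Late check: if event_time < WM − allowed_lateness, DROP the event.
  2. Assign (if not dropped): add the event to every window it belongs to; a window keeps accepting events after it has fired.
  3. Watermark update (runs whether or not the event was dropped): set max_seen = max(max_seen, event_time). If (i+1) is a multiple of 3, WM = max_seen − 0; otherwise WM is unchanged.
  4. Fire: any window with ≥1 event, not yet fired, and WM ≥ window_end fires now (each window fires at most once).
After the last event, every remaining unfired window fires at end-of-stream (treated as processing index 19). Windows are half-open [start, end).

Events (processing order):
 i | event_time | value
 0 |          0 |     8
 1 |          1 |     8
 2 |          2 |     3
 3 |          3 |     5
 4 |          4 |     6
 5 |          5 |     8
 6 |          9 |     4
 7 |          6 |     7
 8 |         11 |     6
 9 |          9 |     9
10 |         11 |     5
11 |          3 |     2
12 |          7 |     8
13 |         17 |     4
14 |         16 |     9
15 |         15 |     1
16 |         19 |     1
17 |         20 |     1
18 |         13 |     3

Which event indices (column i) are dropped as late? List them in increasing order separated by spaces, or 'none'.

i=0 t=0 v=8: → [0,3); WM=−∞
i=1 t=1 v=8: → [0,4); WM=−∞
i=2 t=2 v=3: → [0,5); WM=2
i=3 t=3 v=5: → [0,6); WM=2
i=4 t=4 v=6: → [0,7); WM=2
i=5 t=5 v=8: → [0,8); WM=5
i=6 t=9 v=4: → [9,12); WM=5
i=7 t=6 v=7: → [0,9); WM=5
i=8 t=11 v=6: → [9,14); WM=11
i=9 t=9 v=9: → [9,14); WM=11
i=10 t=11 v=5: → [9,14); WM=11
i=11 t=3 v=2: DROP (t<11-4); WM=11
i=12 t=7 v=8: → [0,14); WM=11
i=13 t=17 v=4: → [17,20); WM=11
i=14 t=16 v=9: → [16,20); WM=17
i=15 t=15 v=1: → [15,20); WM=17
i=16 t=19 v=1: → [15,22); WM=17
i=17 t=20 v=1: → [15,23); WM=20
i=18 t=13 v=3: DROP (t<20-4); WM=20

11 18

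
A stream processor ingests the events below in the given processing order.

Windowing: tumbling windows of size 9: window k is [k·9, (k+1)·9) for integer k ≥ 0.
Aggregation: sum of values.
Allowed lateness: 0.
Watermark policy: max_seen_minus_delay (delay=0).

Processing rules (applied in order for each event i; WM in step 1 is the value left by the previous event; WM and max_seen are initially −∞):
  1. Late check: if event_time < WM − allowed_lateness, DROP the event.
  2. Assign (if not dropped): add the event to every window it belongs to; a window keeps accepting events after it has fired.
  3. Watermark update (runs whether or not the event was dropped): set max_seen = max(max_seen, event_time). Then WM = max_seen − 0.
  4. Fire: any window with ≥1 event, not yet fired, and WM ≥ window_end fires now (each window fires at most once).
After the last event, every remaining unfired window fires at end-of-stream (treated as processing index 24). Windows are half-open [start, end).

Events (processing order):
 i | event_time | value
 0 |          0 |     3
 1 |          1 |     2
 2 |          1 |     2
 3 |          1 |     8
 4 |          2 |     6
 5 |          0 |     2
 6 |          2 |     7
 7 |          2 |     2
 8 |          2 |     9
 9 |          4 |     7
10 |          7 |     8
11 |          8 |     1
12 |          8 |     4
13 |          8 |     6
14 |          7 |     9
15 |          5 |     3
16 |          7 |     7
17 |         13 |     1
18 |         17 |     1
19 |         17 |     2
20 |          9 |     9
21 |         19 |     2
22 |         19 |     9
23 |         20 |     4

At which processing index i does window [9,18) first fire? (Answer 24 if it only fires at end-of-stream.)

i=0 t=0 v=3: → [0,9); WM=0
i=1 t=1 v=2: → [0,9); WM=1
i=2 t=1 v=2: → [0,9); WM=1
i=3 t=1 v=8: → [0,9); WM=1
i=4 t=2 v=6: → [0,9); WM=2
i=5 t=0 v=2: DROP (t<2-0); WM=2
i=6 t=2 v=7: → [0,9); WM=2
i=7 t=2 v=2: → [0,9); WM=2
i=8 t=2 v=9: → [0,9); WM=2
i=9 t=4 v=7: → [0,9); WM=4
i=10 t=7 v=8: → [0,9); WM=7
i=11 t=8 v=1: → [0,9); WM=8
i=12 t=8 v=4: → [0,9); WM=8
i=13 t=8 v=6: → [0,9); WM=8
i=14 t=7 v=9: DROP (t<8-0); WM=8
i=15 t=5 v=3: DROP (t<8-0); WM=8
i=16 t=7 v=7: DROP (t<8-0); WM=8
i=17 t=13 v=1: → [9,18); WM=13; [0,9) fires=65
i=18 t=17 v=1: → [9,18); WM=17
i=19 t=17 v=2: → [9,18); WM=17
i=20 t=9 v=9: DROP (t<17-0); WM=17
i=21 t=19 v=2: → [18,27); WM=19; [9,18) fires=4
i=22 t=19 v=9: → [18,27); WM=19
i=23 t=20 v=4: → [18,27); WM=20

21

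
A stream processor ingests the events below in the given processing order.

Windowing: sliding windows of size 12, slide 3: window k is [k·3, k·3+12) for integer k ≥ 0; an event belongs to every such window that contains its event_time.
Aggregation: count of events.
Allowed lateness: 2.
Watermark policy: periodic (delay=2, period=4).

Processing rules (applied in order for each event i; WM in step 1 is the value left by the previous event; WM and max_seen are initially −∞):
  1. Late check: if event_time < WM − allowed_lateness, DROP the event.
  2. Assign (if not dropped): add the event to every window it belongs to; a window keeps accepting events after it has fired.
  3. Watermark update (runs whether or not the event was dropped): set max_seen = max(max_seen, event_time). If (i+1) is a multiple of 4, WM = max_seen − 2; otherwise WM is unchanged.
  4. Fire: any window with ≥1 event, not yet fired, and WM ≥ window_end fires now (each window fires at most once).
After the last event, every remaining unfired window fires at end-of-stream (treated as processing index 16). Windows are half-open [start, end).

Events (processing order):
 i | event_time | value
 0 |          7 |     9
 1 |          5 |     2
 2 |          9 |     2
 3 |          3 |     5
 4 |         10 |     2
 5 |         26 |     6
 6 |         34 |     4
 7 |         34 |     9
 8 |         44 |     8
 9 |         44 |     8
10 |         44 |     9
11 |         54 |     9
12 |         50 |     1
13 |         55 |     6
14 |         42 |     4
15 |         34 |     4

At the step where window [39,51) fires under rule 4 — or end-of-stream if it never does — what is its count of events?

3

i=0 t=7 v=9: → [6,18),[3,15),[0,12); WM=−∞
i=1 t=5 v=2: → [3,15),[0,12); WM=−∞
i=2 t=9 v=2: → [9,21),[6,18),[3,15),[0,12); WM=−∞
i=3 t=3 v=5: → [3,15),[0,12); WM=7
i=4 t=10 v=2: → [9,21),[6,18),[3,15),[0,12); WM=7
i=5 t=26 v=6: → [24,36),[21,33),[18,30),[15,27); WM=7
i=6 t=34 v=4: → [33,45),[30,42),[27,39),[24,36); WM=7
i=7 t=34 v=9: → [33,45),[30,42),[27,39),[24,36); WM=32; [0,12) fires=5 [3,15) fires=5 [6,18) fires=3 [9,21) fires=2 [15,27) fires=1 [18,30) fires=1
i=8 t=44 v=8: → [42,54),[39,51),[36,48),[33,45); WM=32
i=9 t=44 v=8: → [42,54),[39,51),[36,48),[33,45); WM=32
i=10 t=44 v=9: → [42,54),[39,51),[36,48),[33,45); WM=32
i=11 t=54 v=9: → [54,66),[51,63),[48,60),[45,57); WM=52; [21,33) fires=1 [24,36) fires=3 [27,39) fires=2 [30,42) fires=2 [33,45) fires=5 [36,48) fires=3 [39,51) fires=3
i=12 t=50 v=1: → [48,60),[45,57),[42,54),[39,51); WM=52
i=13 t=55 v=6: → [54,66),[51,63),[48,60),[45,57); WM=52
i=14 t=42 v=4: DROP (t<52-2); WM=52
i=15 t=34 v=4: DROP (t<52-2); WM=53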